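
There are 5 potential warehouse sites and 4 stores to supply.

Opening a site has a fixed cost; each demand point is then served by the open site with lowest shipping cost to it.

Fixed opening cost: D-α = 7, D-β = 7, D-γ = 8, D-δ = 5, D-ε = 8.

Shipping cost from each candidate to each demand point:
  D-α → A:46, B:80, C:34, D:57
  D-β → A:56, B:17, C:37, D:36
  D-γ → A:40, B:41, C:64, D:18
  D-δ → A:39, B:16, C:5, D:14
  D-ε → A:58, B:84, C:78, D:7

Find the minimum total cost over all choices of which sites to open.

79

Open {D-δ}: assign each demand point to its cheapest open site.
  A→D-δ 39, B→D-δ 16, C→D-δ 5, D→D-δ 14
  shipping cost 74, fixed 5 → total 79.
Compare {D-δ, D-ε}: shipping cost 67 + fixed 13 = 80.
Compare {D-α, D-δ}: shipping cost 74 + fixed 12 = 86.
Compare {D-β, D-δ}: shipping cost 74 + fixed 12 = 86.
All other subsets cost ≥ 80. Minimum total cost: 79.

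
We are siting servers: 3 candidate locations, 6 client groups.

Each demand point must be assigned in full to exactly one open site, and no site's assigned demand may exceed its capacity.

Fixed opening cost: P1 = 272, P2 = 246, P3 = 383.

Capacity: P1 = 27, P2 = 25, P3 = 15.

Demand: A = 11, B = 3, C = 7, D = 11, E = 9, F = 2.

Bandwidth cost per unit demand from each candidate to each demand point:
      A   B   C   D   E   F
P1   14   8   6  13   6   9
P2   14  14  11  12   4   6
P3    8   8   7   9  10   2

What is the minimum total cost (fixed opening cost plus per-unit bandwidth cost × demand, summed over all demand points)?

918

Open {P1, P2}; cheapest assignment that respects the capacities:
  P1 (cap 27, load 21): A, B, C — cost 11×14 + 3×8 + 7×6 = 220
  P2 (cap 25, load 22): D, E, F — cost 11×12 + 9×4 + 2×6 = 180
  Shipping 400, fixed 518 → total 918.
  Any other capacity-feasible assignment to {P1, P2} ships for at least 400.
Compare {P1, P2, P3}: its best feasible assignment gives total 1227.
Every other set of open sites that can feasibly serve all demand totals ≥ 1227 even under its best assignment. Minimum: 918.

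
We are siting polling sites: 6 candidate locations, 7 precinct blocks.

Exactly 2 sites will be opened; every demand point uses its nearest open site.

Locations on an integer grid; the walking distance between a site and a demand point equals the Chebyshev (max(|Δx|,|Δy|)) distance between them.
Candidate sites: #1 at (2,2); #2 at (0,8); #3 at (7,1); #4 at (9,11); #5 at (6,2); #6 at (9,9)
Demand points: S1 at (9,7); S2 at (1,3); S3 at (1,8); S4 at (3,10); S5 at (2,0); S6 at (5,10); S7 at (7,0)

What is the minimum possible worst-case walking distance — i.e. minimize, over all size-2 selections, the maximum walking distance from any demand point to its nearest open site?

5

Open {#2, #5}.
  Farthest demand point is S1 at walking distance 5 (to #5); all others are ≤ 5.
With {#1, #4} the worst case is 6.
With {#1, #6} the worst case is 6.
No size-2 selection achieves below 5.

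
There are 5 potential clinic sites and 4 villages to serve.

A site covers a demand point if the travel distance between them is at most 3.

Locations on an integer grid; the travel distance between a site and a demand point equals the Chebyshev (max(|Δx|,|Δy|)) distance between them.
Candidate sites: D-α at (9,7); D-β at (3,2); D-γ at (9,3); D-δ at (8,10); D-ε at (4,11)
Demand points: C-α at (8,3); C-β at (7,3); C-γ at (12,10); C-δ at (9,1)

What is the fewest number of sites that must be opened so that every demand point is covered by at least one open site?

Coverage sets (demand points within 3 of each site):
  D-α: {C-γ}
  D-β: {}
  D-γ: {C-α, C-β, C-δ}
  D-δ: {}
  D-ε: {}
No single site covers all 4 demand points.
But {D-α, D-γ} covers everything, so the minimum is 2.

2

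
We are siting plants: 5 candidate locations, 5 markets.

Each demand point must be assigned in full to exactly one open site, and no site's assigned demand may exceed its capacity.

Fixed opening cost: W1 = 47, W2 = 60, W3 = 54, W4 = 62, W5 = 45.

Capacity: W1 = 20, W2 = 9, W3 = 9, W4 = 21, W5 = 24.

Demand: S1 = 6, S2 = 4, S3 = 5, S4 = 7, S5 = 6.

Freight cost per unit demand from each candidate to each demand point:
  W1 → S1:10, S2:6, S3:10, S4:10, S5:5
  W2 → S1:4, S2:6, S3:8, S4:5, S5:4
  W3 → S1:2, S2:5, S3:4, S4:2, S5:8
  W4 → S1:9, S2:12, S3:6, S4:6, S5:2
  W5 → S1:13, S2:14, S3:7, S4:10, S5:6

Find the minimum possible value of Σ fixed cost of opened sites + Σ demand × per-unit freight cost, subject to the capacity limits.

264

Open {W3, W4}; cheapest assignment that respects the capacities:
  W3 (cap 9, load 9): S2, S3 — cost 4×5 + 5×4 = 40
  W4 (cap 21, load 19): S1, S4, S5 — cost 6×9 + 7×6 + 6×2 = 108
  Shipping 148, fixed 116 → total 264.
  Any other capacity-feasible assignment to {W3, W4} ships for at least 148.
Compare {W1, W4}: its best feasible assignment gives total 277.
Compare {W1, W3, W4}: its best feasible assignment gives total 283.
Every other set of open sites that can feasibly serve all demand totals ≥ 277 even under its best assignment. Minimum: 264.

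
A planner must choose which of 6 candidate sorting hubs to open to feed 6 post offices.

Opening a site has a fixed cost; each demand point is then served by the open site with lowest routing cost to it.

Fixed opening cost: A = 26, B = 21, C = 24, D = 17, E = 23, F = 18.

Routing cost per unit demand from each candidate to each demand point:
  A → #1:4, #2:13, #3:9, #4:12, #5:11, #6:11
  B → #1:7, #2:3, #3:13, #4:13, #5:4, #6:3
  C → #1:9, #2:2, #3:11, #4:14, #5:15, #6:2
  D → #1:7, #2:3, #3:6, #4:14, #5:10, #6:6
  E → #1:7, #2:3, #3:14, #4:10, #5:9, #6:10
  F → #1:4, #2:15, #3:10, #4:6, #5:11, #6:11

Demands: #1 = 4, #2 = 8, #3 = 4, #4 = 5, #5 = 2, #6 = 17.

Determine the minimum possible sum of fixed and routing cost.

199

Open {C, D, F}: assign each demand point to its cheapest open site.
  #1→F 4×4=16, #2→C 8×2=16, #3→D 4×6=24, #4→F 5×6=30, #5→D 2×10=20, #6→C 17×2=34
  routing cost 140, fixed 59 → total 199.
Compare {C, F}: routing cost 158 + fixed 42 = 200.
Compare {B, C, F}: routing cost 144 + fixed 63 = 207.
Compare {B, F}: routing cost 169 + fixed 39 = 208.
All other subsets cost ≥ 200. Minimum total cost: 199.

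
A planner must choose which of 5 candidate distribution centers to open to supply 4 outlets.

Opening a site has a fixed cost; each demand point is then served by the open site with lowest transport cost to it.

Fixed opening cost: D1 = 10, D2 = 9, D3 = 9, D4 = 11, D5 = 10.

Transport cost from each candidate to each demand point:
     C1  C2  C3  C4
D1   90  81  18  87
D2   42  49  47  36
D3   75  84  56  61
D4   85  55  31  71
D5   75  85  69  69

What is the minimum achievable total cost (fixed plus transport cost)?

164

Open {D1, D2}: assign each demand point to its cheapest open site.
  C1→D2 42, C2→D2 49, C3→D1 18, C4→D2 36
  transport cost 145, fixed 19 → total 164.
Compare {D1, D2, D3}: transport cost 145 + fixed 28 = 173.
Compare {D1, D2, D5}: transport cost 145 + fixed 29 = 174.
Compare {D1, D2, D4}: transport cost 145 + fixed 30 = 175.
All other subsets cost ≥ 173. Minimum total cost: 164.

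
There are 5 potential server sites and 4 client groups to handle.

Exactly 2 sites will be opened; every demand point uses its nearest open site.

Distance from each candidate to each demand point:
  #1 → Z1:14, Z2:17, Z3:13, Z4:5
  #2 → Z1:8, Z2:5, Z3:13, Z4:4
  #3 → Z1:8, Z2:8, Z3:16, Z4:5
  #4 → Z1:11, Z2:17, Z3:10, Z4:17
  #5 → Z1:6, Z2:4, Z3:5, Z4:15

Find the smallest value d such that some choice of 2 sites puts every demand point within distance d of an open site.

Open {#1, #5}.
  Farthest demand point is Z1 at distance 6 (to #5); all others are ≤ 6.
With {#2, #5} the worst case is 6.
With {#3, #5} the worst case is 6.
No size-2 selection achieves below 6.

6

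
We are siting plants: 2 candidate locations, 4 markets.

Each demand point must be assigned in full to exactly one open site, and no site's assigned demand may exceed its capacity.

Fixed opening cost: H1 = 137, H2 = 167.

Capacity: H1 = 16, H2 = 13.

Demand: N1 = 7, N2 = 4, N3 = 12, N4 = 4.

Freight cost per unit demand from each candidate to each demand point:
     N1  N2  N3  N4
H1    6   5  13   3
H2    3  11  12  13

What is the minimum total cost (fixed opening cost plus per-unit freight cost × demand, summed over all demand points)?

Open {H1, H2}; cheapest assignment that respects the capacities:
  H1 (cap 16, load 15): N1, N2, N4 — cost 7×6 + 4×5 + 4×3 = 74
  H2 (cap 13, load 12): N3 — cost 12×12 = 144
  Shipping 218, fixed 304 → total 522.
  Any other capacity-feasible assignment to {H1, H2} ships for at least 218.
Total demand is 27 and no other set of sites has combined capacity ≥ 27, so {H1, H2} is the only feasible choice of open sites. Minimum: 522.

522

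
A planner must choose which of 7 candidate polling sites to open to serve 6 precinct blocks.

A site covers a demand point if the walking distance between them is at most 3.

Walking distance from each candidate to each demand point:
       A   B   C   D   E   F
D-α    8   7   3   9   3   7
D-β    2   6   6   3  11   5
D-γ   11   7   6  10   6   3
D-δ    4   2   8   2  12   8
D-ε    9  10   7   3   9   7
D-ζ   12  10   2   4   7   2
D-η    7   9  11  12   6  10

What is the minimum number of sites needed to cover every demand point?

Coverage sets (demand points within 3 of each site):
  D-α: {C, E}
  D-β: {A, D}
  D-γ: {F}
  D-δ: {B, D}
  D-ε: {D}
  D-ζ: {C, F}
  D-η: {}
No 3 sites suffice: every size-3 union leaves at least one demand point uncovered.
But {D-α, D-β, D-γ, D-δ} covers everything, so the minimum is 4.

4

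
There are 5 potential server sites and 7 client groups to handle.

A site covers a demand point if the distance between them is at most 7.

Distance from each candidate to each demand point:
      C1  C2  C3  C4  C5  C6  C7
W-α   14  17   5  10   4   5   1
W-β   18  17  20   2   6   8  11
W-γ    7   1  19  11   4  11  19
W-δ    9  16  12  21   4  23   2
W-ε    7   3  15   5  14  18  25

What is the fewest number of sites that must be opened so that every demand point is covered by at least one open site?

2

Coverage sets (demand points within 7 of each site):
  W-α: {C3, C5, C6, C7}
  W-β: {C4, C5}
  W-γ: {C1, C2, C5}
  W-δ: {C5, C7}
  W-ε: {C1, C2, C4}
No single site covers all 7 demand points.
But {W-α, W-ε} covers everything, so the minimum is 2.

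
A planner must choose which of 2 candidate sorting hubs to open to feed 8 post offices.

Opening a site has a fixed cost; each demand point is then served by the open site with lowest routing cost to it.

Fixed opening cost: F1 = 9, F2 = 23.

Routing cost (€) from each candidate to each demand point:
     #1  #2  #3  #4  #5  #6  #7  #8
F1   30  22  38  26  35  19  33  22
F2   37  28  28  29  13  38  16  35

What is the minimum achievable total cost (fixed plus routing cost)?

Open {F1, F2}: assign each demand point to its cheapest open site.
  #1→F1 30, #2→F1 22, #3→F2 28, #4→F1 26, #5→F2 13, #6→F1 19, #7→F2 16, #8→F1 22
  routing cost 176, fixed 32 → total 208.
Compare {F1}: routing cost 225 + fixed 9 = 234.
Compare {F2}: routing cost 224 + fixed 23 = 247.

208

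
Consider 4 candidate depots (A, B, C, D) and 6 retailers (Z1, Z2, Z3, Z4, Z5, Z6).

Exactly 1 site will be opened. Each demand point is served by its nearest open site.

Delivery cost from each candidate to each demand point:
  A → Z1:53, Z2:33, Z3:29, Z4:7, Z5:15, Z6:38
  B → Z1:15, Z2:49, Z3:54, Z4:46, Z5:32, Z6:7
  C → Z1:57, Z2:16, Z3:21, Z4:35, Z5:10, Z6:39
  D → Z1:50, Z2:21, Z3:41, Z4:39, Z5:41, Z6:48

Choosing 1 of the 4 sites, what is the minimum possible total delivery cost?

Open {A}.
  Z1→A 53, Z2→A 33, Z3→A 29, Z4→A 7, Z5→A 15, Z6→A 38  ⇒ total 175.
Compare {C}: total 178.
Compare {B}: total 203.
No size-1 selection does better; minimum is 175.

175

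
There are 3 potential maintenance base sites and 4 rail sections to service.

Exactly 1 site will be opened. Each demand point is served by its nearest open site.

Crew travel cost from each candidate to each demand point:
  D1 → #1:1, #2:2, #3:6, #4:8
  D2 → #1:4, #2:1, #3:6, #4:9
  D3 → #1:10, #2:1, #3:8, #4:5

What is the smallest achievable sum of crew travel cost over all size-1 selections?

Open {D1}.
  #1→D1 1, #2→D1 2, #3→D1 6, #4→D1 8  ⇒ total 17.
Compare {D2}: total 20.
Compare {D3}: total 24.

17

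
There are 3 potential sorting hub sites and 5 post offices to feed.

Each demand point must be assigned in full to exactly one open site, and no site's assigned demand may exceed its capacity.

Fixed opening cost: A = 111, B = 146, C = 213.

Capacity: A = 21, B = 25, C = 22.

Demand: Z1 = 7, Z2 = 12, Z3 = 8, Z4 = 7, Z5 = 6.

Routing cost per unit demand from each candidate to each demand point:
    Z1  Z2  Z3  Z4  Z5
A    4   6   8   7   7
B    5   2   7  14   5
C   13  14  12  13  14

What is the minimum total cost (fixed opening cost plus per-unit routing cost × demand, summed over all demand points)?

456

Open {A, B}; cheapest assignment that respects the capacities:
  A (cap 21, load 20): Z1, Z4, Z5 — cost 7×4 + 7×7 + 6×7 = 119
  B (cap 25, load 20): Z2, Z3 — cost 12×2 + 8×7 = 80
  Shipping 199, fixed 257 → total 456.
  Any other capacity-feasible assignment to {A, B} ships for at least 199.
Compare {B, C}: its best feasible assignment gives total 635.
Compare {A, B, C}: its best feasible assignment gives total 669.
Every other set of open sites that can feasibly serve all demand totals ≥ 635 even under its best assignment. Minimum: 456.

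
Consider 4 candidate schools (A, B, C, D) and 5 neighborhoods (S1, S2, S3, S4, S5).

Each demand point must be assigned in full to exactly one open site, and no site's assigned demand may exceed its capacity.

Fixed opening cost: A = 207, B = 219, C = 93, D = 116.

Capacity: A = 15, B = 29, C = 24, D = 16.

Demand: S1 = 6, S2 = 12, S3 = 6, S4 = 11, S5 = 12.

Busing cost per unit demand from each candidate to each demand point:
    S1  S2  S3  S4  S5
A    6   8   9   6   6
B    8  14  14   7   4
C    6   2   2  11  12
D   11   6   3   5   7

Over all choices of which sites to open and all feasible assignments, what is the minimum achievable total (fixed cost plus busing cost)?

509

Open {B, C}; cheapest assignment that respects the capacities:
  B (cap 29, load 23): S4, S5 — cost 11×7 + 12×4 = 125
  C (cap 24, load 24): S1, S2, S3 — cost 6×6 + 12×2 + 6×2 = 72
  Shipping 197, fixed 312 → total 509.
  Any other capacity-feasible assignment to {B, C} ships for at least 197.
Compare {B, C, D}: its best feasible assignment gives total 603.
Compare {A, C, D}: its best feasible assignment gives total 615.
Every other set of open sites that can feasibly serve all demand totals ≥ 603 even under its best assignment. Minimum: 509.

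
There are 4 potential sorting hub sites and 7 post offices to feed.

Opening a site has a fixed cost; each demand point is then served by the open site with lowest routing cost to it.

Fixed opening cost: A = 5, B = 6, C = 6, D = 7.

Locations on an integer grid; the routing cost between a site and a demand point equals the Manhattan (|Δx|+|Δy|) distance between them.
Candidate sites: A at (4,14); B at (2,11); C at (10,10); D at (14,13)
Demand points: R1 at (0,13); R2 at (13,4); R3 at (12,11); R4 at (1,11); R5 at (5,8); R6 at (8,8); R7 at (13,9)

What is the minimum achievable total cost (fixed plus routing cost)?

43

Open {B, C}: assign each demand point to its cheapest open site.
  R1→B 4, R2→C 9, R3→C 3, R4→B 1, R5→B 6, R6→C 4, R7→C 4
  routing cost 31, fixed 12 → total 43.
Compare {A, B, C}: routing cost 31 + fixed 17 = 48.
Compare {A, C}: routing cost 38 + fixed 11 = 49.
Compare {B, C, D}: routing cost 31 + fixed 19 = 50.
All other subsets cost ≥ 48. Minimum total cost: 43.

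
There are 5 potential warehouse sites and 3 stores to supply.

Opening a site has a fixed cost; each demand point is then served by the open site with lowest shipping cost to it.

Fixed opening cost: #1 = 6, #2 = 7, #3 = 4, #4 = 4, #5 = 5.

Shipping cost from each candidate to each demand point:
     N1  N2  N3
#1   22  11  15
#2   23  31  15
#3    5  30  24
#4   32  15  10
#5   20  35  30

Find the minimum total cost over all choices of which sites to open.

38

Open {#3, #4}: assign each demand point to its cheapest open site.
  N1→#3 5, N2→#4 15, N3→#4 10
  shipping cost 30, fixed 8 → total 38.
Compare {#1, #3, #4}: shipping cost 26 + fixed 14 = 40.
Compare {#1, #3}: shipping cost 31 + fixed 10 = 41.
Compare {#3, #4, #5}: shipping cost 30 + fixed 13 = 43.
All other subsets cost ≥ 40. Minimum total cost: 38.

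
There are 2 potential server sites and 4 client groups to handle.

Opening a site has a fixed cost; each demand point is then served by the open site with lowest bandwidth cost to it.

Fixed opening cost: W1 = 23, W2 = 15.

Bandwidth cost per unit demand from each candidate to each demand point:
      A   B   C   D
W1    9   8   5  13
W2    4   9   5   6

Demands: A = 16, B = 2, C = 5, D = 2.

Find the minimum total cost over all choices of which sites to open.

Open {W2}: assign each demand point to its cheapest open site.
  A→W2 16×4=64, B→W2 2×9=18, C→W2 5×5=25, D→W2 2×6=12
  bandwidth cost 119, fixed 15 → total 134.
Compare {W1, W2}: bandwidth cost 117 + fixed 38 = 155.
Compare {W1}: bandwidth cost 211 + fixed 23 = 234.

134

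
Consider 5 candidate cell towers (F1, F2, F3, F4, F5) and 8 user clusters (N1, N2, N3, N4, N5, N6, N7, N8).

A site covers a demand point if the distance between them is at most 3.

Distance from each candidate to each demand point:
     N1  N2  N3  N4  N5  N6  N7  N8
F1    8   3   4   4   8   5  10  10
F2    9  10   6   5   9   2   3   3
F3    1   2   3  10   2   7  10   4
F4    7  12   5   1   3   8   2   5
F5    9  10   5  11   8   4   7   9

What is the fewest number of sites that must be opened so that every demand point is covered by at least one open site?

3

Coverage sets (demand points within 3 of each site):
  F1: {N2}
  F2: {N6, N7, N8}
  F3: {N1, N2, N3, N5}
  F4: {N4, N5, N7}
  F5: {}
No 2 sites suffice: every size-2 union leaves at least one demand point uncovered.
But {F2, F3, F4} covers everything, so the minimum is 3.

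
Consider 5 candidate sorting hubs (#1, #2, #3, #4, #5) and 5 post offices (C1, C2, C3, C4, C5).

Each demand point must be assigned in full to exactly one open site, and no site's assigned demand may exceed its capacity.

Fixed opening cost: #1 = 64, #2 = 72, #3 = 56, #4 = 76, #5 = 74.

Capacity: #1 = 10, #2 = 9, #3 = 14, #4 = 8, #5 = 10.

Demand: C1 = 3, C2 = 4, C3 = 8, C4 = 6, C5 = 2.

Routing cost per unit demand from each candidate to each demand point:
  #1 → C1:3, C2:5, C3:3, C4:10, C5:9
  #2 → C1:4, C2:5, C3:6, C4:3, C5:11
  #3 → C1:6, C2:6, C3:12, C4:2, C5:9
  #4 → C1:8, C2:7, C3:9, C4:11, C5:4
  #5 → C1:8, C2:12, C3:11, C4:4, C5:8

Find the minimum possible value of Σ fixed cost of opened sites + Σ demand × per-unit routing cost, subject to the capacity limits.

216

Open {#1, #3}; cheapest assignment that respects the capacities:
  #1 (cap 10, load 10): C3, C5 — cost 8×3 + 2×9 = 42
  #3 (cap 14, load 13): C1, C2, C4 — cost 3×6 + 4×6 + 6×2 = 54
  Shipping 96, fixed 120 → total 216.
  Any other capacity-feasible assignment to {#1, #3} ships for at least 96.
Compare {#1, #2, #3}: its best feasible assignment gives total 278.
Compare {#1, #3, #4}: its best feasible assignment gives total 282.
Every other set of open sites that can feasibly serve all demand totals ≥ 278 even under its best assignment. Minimum: 216.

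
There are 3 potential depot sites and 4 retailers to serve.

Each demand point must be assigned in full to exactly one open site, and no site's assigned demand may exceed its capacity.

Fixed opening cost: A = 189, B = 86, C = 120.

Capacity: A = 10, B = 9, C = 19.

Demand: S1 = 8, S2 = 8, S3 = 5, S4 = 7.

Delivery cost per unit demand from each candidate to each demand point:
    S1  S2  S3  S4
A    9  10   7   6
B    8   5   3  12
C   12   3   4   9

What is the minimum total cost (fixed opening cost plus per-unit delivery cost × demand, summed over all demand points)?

545

Open {A, B, C}; cheapest assignment that respects the capacities:
  A (cap 10, load 7): S4 — cost 7×6 = 42
  B (cap 9, load 8): S1 — cost 8×8 = 64
  C (cap 19, load 13): S2, S3 — cost 8×3 + 5×4 = 44
  Shipping 150, fixed 395 → total 545.
  Any other capacity-feasible assignment to {A, B, C} ships for at least 150.
Total demand is 28; every other set of sites either has combined capacity below 28 or cannot fit the demands without splitting one across sites, so {A, B, C} is the only feasible choice of open sites. Minimum: 545.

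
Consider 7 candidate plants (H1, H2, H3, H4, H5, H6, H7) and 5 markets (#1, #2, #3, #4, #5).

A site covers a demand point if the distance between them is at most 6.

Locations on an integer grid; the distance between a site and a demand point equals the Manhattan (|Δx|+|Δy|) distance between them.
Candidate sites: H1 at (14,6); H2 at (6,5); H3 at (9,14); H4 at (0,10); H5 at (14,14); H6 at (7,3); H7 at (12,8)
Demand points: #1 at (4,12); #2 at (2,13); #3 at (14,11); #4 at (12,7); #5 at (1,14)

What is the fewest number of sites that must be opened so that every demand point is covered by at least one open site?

2

Coverage sets (demand points within 6 of each site):
  H1: {#3, #4}
  H2: {}
  H3: {}
  H4: {#1, #2, #5}
  H5: {#3}
  H6: {}
  H7: {#3, #4}
No single site covers all 5 demand points.
But {H1, H4} covers everything, so the minimum is 2.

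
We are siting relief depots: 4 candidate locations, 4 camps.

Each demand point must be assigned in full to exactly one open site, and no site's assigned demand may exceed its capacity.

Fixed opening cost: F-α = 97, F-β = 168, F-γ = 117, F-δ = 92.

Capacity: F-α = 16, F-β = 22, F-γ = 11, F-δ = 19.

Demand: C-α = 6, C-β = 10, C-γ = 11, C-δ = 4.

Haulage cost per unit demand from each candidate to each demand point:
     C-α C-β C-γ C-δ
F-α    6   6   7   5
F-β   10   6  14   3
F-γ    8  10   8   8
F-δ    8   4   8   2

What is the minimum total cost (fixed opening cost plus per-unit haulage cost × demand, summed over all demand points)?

374

Open {F-α, F-δ}; cheapest assignment that respects the capacities:
  F-α (cap 16, load 15): C-γ, C-δ — cost 11×7 + 4×5 = 97
  F-δ (cap 19, load 16): C-α, C-β — cost 6×8 + 10×4 = 88
  Shipping 185, fixed 189 → total 374.
  Any other capacity-feasible assignment to {F-α, F-δ} ships for at least 185.
Compare {F-β, F-δ}: its best feasible assignment gives total 468.
Compare {F-α, F-β}: its best feasible assignment gives total 474.
Every other set of open sites that can feasibly serve all demand totals ≥ 468 even under its best assignment. Minimum: 374.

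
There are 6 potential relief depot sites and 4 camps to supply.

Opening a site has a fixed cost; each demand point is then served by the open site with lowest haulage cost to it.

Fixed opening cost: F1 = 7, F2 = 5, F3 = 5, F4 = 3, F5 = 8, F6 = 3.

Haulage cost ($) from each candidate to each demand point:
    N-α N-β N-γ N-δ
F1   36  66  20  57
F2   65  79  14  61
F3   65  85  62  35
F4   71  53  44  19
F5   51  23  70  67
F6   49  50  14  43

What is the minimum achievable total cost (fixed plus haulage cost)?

113

Open {F1, F4, F5, F6}: assign each demand point to its cheapest open site.
  N-α→F1 36, N-β→F5 23, N-γ→F6 14, N-δ→F4 19
  haulage cost 92, fixed 21 → total 113.
Compare {F1, F2, F4, F5}: haulage cost 92 + fixed 23 = 115.
Compare {F1, F4, F5}: haulage cost 98 + fixed 18 = 116.
Compare {F1, F2, F4, F5, F6}: haulage cost 92 + fixed 26 = 118.
All other subsets cost ≥ 115. Minimum total cost: 113.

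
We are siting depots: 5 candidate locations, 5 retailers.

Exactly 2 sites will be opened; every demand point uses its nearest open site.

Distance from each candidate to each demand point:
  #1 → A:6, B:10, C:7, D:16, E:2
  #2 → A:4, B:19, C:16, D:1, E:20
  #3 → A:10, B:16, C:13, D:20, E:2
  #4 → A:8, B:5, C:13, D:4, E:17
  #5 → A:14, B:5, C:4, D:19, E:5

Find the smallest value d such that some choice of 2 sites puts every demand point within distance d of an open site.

Open {#2, #5}.
  Farthest demand point is B at distance 5 (to #5); all others are ≤ 5.
With {#1, #4} the worst case is 7.
With {#4, #5} the worst case is 8.
No size-2 selection achieves below 5.

5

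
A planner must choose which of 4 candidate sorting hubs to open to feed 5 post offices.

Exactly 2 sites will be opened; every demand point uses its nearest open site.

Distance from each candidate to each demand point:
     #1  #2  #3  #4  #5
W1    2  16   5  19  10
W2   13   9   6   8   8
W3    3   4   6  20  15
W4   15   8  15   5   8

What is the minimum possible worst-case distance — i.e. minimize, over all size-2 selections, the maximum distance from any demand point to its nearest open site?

Open {W1, W4}.
  Farthest demand point is #2 at distance 8 (to W4); all others are ≤ 8.
With {W2, W3} the worst case is 8.
With {W3, W4} the worst case is 8.
No size-2 selection achieves below 8.

8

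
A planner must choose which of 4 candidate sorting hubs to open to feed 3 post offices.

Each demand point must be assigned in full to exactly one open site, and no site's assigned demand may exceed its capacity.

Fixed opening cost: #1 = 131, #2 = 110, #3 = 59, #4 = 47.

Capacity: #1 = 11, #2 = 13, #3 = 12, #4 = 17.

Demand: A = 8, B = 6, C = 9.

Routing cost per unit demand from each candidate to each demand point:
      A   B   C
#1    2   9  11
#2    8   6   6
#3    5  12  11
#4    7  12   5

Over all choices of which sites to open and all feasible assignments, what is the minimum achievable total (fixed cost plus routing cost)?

Open {#3, #4}; cheapest assignment that respects the capacities:
  #3 (cap 12, load 8): A — cost 8×5 = 40
  #4 (cap 17, load 15): B, C — cost 6×12 + 9×5 = 117
  Shipping 157, fixed 106 → total 263.
  Any other capacity-feasible assignment to {#3, #4} ships for at least 157.
Compare {#2, #4}: its best feasible assignment gives total 294.
Compare {#1, #4}: its best feasible assignment gives total 311.
Every other set of open sites that can feasibly serve all demand totals ≥ 294 even under its best assignment. Minimum: 263.

263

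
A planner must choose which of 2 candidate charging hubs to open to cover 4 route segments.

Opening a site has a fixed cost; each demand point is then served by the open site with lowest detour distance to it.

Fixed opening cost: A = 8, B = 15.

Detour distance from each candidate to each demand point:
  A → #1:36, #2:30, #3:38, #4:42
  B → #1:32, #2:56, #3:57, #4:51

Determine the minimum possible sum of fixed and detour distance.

154

Open {A}: assign each demand point to its cheapest open site.
  #1→A 36, #2→A 30, #3→A 38, #4→A 42
  detour distance 146, fixed 8 → total 154.
Compare {A, B}: detour distance 142 + fixed 23 = 165.
Compare {B}: detour distance 196 + fixed 15 = 211.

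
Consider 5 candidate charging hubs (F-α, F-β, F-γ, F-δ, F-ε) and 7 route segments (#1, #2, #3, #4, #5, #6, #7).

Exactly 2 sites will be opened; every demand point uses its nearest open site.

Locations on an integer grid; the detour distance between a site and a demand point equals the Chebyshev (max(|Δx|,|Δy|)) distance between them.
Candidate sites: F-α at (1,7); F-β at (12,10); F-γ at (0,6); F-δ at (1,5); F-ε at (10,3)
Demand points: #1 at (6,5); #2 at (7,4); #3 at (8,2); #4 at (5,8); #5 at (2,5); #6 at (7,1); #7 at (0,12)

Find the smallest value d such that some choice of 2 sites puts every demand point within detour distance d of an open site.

5

Open {F-α, F-ε}.
  Farthest demand point is #7 at detour distance 5 (to F-α); all others are ≤ 5.
With {F-γ, F-ε} the worst case is 6.
With {F-α, F-β} the worst case is 7.
No size-2 selection achieves below 5.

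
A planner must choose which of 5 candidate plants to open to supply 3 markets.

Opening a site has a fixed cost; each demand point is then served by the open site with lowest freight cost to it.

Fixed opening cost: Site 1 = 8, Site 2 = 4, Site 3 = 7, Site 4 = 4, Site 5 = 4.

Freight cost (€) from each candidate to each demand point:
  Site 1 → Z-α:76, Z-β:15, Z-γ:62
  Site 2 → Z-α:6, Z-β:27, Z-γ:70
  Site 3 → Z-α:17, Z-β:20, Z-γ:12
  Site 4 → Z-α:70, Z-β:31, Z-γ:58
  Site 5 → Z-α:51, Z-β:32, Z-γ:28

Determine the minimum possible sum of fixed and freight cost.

Open {Site 2, Site 3}: assign each demand point to its cheapest open site.
  Z-α→Site 2 6, Z-β→Site 3 20, Z-γ→Site 3 12
  freight cost 38, fixed 11 → total 49.
Compare {Site 1, Site 2, Site 3}: freight cost 33 + fixed 19 = 52.
Compare {Site 2, Site 3, Site 4}: freight cost 38 + fixed 15 = 53.
Compare {Site 2, Site 3, Site 5}: freight cost 38 + fixed 15 = 53.
All other subsets cost ≥ 52. Minimum total cost: 49.

49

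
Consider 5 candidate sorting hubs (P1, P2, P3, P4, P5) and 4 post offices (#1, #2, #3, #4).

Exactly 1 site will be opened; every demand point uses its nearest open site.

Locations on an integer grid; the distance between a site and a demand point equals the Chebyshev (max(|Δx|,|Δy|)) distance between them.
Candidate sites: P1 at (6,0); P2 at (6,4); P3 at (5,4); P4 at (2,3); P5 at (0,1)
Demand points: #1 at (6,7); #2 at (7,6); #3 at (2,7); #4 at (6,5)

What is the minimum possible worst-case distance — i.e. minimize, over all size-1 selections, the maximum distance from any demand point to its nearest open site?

Open {P3}.
  Farthest demand point is #1 at distance 3 (to P3); all others are ≤ 3.
With {P2} the worst case is 4.
With {P4} the worst case is 5.
No size-1 selection achieves below 3.

3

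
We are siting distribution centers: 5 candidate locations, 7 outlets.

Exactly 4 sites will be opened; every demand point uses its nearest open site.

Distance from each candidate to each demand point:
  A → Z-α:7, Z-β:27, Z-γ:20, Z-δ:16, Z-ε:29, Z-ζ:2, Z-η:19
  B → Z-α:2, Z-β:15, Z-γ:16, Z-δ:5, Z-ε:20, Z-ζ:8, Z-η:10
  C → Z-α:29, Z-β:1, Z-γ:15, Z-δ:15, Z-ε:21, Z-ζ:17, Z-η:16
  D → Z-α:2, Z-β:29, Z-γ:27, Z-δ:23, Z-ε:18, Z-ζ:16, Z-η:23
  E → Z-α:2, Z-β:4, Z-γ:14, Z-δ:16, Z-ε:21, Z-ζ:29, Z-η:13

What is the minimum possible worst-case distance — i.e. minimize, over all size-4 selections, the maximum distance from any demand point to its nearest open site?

Open {A, B, C, D}.
  Farthest demand point is Z-ε at distance 18 (to D); all others are ≤ 18.
With {A, B, D, E} the worst case is 18.
With {A, C, D, E} the worst case is 18.
No size-4 selection achieves below 18.

18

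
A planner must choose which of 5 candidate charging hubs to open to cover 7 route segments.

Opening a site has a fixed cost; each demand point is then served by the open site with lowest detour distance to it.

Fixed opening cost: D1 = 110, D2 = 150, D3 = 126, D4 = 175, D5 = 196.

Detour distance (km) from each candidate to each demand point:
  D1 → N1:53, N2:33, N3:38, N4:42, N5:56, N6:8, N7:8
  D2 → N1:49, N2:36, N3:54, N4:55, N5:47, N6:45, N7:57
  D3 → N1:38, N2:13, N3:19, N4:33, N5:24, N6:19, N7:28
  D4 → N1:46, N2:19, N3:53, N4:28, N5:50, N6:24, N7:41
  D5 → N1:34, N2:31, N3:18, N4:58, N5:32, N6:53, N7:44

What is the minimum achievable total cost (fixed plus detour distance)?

300

Open {D3}: assign each demand point to its cheapest open site.
  N1→D3 38, N2→D3 13, N3→D3 19, N4→D3 33, N5→D3 24, N6→D3 19, N7→D3 28
  detour distance 174, fixed 126 → total 300.
Compare {D1}: detour distance 238 + fixed 110 = 348.
Compare {D1, D3}: detour distance 143 + fixed 236 = 379.
Compare {D4}: detour distance 261 + fixed 175 = 436.
All other subsets cost ≥ 348. Minimum total cost: 300.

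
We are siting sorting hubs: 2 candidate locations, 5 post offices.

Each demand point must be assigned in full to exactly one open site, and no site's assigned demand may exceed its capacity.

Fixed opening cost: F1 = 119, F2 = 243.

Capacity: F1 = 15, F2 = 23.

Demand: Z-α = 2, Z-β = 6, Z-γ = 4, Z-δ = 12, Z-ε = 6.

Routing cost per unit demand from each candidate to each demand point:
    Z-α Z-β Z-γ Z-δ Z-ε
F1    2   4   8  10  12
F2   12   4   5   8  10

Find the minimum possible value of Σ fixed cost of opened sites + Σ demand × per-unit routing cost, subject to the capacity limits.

566

Open {F1, F2}; cheapest assignment that respects the capacities:
  F1 (cap 15, load 8): Z-α, Z-β — cost 2×2 + 6×4 = 28
  F2 (cap 23, load 22): Z-γ, Z-δ, Z-ε — cost 4×5 + 12×8 + 6×10 = 176
  Shipping 204, fixed 362 → total 566.
  Any other capacity-feasible assignment to {F1, F2} ships for at least 204.
Total demand is 30 and no other set of sites has combined capacity ≥ 30, so {F1, F2} is the only feasible choice of open sites. Minimum: 566.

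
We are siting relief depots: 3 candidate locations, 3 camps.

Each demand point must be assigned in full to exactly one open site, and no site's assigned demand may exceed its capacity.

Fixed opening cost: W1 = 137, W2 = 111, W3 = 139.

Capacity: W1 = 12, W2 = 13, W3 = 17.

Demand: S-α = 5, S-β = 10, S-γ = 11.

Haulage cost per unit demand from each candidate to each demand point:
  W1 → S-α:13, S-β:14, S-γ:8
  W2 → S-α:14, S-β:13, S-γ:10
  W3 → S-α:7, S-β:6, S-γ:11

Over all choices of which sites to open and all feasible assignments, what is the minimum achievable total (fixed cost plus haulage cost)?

Open {W2, W3}; cheapest assignment that respects the capacities:
  W2 (cap 13, load 11): S-γ — cost 11×10 = 110
  W3 (cap 17, load 15): S-α, S-β — cost 5×7 + 10×6 = 95
  Shipping 205, fixed 250 → total 455.
  Any other capacity-feasible assignment to {W2, W3} ships for at least 205.
Compare {W1, W3}: its best feasible assignment gives total 459.
Compare {W1, W2, W3}: its best feasible assignment gives total 570.
Every other set of open sites that can feasibly serve all demand totals ≥ 459 even under its best assignment. Minimum: 455.

455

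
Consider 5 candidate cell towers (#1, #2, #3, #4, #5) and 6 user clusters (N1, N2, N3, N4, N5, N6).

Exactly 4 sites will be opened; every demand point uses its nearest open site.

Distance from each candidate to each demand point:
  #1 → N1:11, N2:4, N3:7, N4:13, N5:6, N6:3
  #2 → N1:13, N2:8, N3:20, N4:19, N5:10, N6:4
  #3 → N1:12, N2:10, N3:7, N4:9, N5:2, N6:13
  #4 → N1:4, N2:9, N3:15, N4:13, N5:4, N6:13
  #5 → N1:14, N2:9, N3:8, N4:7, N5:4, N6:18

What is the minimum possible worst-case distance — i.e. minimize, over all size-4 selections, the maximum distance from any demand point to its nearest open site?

7

Open {#1, #2, #4, #5}.
  Farthest demand point is N3 at distance 7 (to #1); all others are ≤ 7.
With {#1, #3, #4, #5} the worst case is 7.
With {#2, #3, #4, #5} the worst case is 8.
No size-4 selection achieves below 7.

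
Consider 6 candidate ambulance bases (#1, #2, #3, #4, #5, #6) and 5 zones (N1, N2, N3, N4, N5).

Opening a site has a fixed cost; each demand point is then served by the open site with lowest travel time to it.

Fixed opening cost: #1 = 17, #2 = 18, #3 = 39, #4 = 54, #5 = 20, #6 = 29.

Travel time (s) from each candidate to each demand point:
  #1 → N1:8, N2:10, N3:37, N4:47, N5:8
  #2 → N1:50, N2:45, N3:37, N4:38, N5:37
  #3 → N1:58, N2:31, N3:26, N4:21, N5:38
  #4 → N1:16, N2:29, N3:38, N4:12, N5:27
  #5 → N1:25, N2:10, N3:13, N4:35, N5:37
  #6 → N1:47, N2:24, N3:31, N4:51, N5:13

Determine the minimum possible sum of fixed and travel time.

111

Open {#1, #5}: assign each demand point to its cheapest open site.
  N1→#1 8, N2→#1 10, N3→#5 13, N4→#5 35, N5→#1 8
  travel time 74, fixed 37 → total 111.
Compare {#1}: travel time 110 + fixed 17 = 127.
Compare {#1, #3}: travel time 73 + fixed 56 = 129.
Compare {#1, #2, #5}: travel time 74 + fixed 55 = 129.
All other subsets cost ≥ 127. Minimum total cost: 111.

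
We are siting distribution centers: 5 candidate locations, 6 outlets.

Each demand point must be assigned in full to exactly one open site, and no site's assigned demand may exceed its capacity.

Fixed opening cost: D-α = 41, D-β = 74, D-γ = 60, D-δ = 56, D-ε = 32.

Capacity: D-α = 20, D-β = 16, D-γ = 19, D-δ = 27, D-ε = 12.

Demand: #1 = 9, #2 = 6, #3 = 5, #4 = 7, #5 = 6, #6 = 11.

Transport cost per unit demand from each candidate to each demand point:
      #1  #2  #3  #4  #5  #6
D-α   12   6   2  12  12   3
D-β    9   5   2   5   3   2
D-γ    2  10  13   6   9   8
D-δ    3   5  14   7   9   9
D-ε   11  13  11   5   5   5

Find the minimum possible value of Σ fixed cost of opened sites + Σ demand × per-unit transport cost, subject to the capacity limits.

Open {D-α, D-δ, D-ε}; cheapest assignment that respects the capacities:
  D-α (cap 20, load 16): #3, #6 — cost 5×2 + 11×3 = 43
  D-δ (cap 27, load 22): #1, #2, #4 — cost 9×3 + 6×5 + 7×7 = 106
  D-ε (cap 12, load 6): #5 — cost 6×5 = 30
  Shipping 179, fixed 129 → total 308.
  Any other capacity-feasible assignment to {D-α, D-δ, D-ε} ships for at least 179.
Compare {D-α, D-β, D-δ}: its best feasible assignment gives total 324.
Compare {D-α, D-β, D-γ}: its best feasible assignment gives total 326.
Every other set of open sites that can feasibly serve all demand totals ≥ 324 even under its best assignment. Minimum: 308.

308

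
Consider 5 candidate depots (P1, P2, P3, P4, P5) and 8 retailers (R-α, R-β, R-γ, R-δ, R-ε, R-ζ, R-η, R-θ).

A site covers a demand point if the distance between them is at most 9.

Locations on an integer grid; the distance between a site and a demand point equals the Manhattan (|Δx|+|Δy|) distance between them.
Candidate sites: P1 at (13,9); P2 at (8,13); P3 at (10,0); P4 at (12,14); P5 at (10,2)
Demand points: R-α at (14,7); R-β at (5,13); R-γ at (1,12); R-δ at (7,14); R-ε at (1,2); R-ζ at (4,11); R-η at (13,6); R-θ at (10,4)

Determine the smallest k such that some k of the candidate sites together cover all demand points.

2

Coverage sets (demand points within 9 of each site):
  P1: {R-α, R-η, R-θ}
  P2: {R-β, R-γ, R-δ, R-ζ}
  P3: {R-η, R-θ}
  P4: {R-α, R-β, R-δ, R-η}
  P5: {R-α, R-ε, R-η, R-θ}
No single site covers all 8 demand points.
But {P2, P5} covers everything, so the minimum is 2.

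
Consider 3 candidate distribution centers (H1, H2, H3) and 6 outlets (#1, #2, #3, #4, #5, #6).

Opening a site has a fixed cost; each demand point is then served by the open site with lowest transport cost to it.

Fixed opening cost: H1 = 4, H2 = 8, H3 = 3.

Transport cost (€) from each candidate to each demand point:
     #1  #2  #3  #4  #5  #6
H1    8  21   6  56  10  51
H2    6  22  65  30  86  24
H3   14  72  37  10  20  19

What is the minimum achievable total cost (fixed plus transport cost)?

Open {H1, H3}: assign each demand point to its cheapest open site.
  #1→H1 8, #2→H1 21, #3→H1 6, #4→H3 10, #5→H1 10, #6→H3 19
  transport cost 74, fixed 7 → total 81.
Compare {H1, H2, H3}: transport cost 72 + fixed 15 = 87.
Compare {H1, H2}: transport cost 97 + fixed 12 = 109.
Compare {H2, H3}: transport cost 114 + fixed 11 = 125.
All other subsets cost ≥ 87. Minimum total cost: 81.

81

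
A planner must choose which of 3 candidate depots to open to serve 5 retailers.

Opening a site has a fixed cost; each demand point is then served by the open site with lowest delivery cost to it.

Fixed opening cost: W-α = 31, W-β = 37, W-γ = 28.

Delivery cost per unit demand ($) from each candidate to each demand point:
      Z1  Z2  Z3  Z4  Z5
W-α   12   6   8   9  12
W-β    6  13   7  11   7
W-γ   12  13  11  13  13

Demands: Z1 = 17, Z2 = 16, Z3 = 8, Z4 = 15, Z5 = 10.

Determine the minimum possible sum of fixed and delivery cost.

Open {W-α, W-β}: assign each demand point to its cheapest open site.
  Z1→W-β 17×6=102, Z2→W-α 16×6=96, Z3→W-β 8×7=56, Z4→W-α 15×9=135, Z5→W-β 10×7=70
  delivery cost 459, fixed 68 → total 527.
Compare {W-α, W-β, W-γ}: delivery cost 459 + fixed 96 = 555.
Compare {W-β}: delivery cost 601 + fixed 37 = 638.
Compare {W-α}: delivery cost 619 + fixed 31 = 650.
All other subsets cost ≥ 555. Minimum total cost: 527.

527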